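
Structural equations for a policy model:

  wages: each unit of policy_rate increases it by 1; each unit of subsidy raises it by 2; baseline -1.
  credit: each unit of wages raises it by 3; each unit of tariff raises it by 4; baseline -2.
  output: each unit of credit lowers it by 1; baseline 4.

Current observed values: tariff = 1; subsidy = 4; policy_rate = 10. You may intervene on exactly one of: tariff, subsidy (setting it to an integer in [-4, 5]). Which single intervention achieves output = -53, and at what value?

Intervening on tariff: with other inputs at their observed values, output = -4*tariff - 45. Solving for -53 gives tariff = 2, within [-4, 5].
Intervening on subsidy: output = -6*subsidy - 25. Reaching -53 requires subsidy = 14/3, not an integer.

set tariff = 2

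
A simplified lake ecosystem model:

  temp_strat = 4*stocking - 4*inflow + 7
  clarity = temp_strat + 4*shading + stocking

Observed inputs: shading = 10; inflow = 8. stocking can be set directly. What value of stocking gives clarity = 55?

Substituting into the temp_strat equation gives temp_strat = 4*stocking - 25.
Substituting into the clarity equation gives clarity = 5*stocking + 15.
Solve 5*stocking + 15 = 55: stocking = (55 - 15) / 5 = 8.

stocking = 8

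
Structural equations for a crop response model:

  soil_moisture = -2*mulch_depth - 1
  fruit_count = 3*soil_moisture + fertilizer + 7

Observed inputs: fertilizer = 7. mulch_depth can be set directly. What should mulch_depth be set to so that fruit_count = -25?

Substituting into the fruit_count equation gives fruit_count = -6*mulch_depth + 11.
Solve -6*mulch_depth + 11 = -25: mulch_depth = (-25 - 11) / -6 = 6.

mulch_depth = 6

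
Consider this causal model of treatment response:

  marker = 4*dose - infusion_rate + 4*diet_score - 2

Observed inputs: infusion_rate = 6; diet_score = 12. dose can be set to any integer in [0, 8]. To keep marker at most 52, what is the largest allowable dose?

dose = 3

Substituting into the marker equation gives marker = 4*dose + 40.
Require 4*dose + 40 ≤ 52, so dose ≤ 3.
The largest integer in [0, 8] satisfying this is 3.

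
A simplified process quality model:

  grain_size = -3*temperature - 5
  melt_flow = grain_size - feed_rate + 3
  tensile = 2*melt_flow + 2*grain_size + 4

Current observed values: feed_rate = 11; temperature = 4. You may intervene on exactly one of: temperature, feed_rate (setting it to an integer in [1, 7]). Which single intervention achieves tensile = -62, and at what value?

set feed_rate = 2

Intervening on temperature: tensile = -12*temperature - 32. Reaching -62 requires temperature = 5/2, not an integer.
Intervening on feed_rate: with other inputs at their observed values, tensile = -2*feed_rate - 58. Solving for -62 gives feed_rate = 2, within [1, 7].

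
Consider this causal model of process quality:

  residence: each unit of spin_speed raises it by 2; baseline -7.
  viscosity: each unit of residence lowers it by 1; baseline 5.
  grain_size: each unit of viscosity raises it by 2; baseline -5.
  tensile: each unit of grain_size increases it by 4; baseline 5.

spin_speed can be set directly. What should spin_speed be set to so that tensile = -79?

spin_speed = 10

Substituting into the viscosity equation gives viscosity = -2*spin_speed + 12.
So grain_size = -4*spin_speed + 19.
tensile becomes -16*spin_speed + 81.
Solve -16*spin_speed + 81 = -79: spin_speed = (-79 - 81) / -16 = 10.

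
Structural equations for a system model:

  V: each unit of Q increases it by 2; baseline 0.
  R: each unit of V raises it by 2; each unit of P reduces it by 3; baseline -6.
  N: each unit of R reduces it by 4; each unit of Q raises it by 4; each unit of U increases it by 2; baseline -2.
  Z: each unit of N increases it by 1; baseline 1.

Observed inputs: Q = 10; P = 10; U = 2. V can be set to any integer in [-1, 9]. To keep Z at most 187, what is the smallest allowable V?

Intervening on V fixes its value directly, overriding its dependence on Q.
Substituting into the R equation gives R = 2*V - 36.
N becomes -8*V + 186.
This gives Z = -8*V + 187.
Require -8*V + 187 ≤ 187, so V ≥ 0.
The smallest integer in [-1, 9] satisfying this is 0.

V = 0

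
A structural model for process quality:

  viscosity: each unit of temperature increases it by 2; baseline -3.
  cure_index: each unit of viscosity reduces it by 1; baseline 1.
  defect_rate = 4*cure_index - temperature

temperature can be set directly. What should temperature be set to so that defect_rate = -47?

Substituting into the cure_index equation gives cure_index = -2*temperature + 4.
Substituting into the defect_rate equation gives defect_rate = -9*temperature + 16.
Solve -9*temperature + 16 = -47: temperature = (-47 - 16) / -9 = 7.

temperature = 7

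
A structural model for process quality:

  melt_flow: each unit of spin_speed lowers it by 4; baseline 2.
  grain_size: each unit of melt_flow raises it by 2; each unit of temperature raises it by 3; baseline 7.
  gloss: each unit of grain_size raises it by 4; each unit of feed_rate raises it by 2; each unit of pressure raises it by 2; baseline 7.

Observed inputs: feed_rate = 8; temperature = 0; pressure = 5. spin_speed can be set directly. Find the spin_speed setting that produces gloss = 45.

spin_speed = 1

Substituting into the grain_size equation gives grain_size = -8*spin_speed + 11.
So gloss = -32*spin_speed + 77.
Solve -32*spin_speed + 77 = 45: spin_speed = (45 - 77) / -32 = 1.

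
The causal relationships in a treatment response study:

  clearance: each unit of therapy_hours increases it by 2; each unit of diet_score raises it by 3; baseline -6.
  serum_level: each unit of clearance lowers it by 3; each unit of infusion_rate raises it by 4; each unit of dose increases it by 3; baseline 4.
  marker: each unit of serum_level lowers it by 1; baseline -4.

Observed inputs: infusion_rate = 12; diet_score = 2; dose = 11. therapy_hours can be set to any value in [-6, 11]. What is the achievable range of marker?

Substituting into the clearance equation gives clearance = 2*therapy_hours.
serum_level becomes -6*therapy_hours + 85.
This gives marker = 6*therapy_hours - 89.
Linear in therapy_hours, so extremes are at the endpoints: therapy_hours = -6 gives marker = -125; therapy_hours = 11 gives marker = -23.

-125 to -23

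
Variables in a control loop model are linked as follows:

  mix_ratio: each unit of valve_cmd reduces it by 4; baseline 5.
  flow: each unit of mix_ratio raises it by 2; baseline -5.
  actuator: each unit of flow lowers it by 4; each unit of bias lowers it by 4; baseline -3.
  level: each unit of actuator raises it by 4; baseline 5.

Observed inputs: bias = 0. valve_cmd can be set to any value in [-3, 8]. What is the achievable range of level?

-471 to 937

Substituting into the flow equation gives flow = -8*valve_cmd + 5.
Substituting into the actuator equation gives actuator = 32*valve_cmd - 23.
Substituting into the level equation gives level = 128*valve_cmd - 87.
Linear in valve_cmd, so extremes are at the endpoints: valve_cmd = -3 gives level = -471; valve_cmd = 8 gives level = 937.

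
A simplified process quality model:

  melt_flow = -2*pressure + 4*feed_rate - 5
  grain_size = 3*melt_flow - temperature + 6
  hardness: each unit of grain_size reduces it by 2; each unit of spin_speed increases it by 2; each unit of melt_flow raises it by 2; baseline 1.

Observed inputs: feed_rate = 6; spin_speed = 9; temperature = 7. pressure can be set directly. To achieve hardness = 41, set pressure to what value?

pressure = 12

Substituting into the melt_flow equation gives melt_flow = -2*pressure + 19.
This gives grain_size = -6*pressure + 56.
hardness becomes 8*pressure - 55.
Solve 8*pressure - 55 = 41: pressure = (41 + 55) / 8 = 12.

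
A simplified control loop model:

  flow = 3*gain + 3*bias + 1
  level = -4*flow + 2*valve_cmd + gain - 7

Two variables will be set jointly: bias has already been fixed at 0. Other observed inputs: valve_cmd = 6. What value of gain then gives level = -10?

gain = 1

With bias held at 0:
Substituting into the flow equation gives flow = 3*gain + 1.
This gives level = -11*gain + 1.
Solve -11*gain + 1 = -10: gain = (-10 - 1) / -11 = 1.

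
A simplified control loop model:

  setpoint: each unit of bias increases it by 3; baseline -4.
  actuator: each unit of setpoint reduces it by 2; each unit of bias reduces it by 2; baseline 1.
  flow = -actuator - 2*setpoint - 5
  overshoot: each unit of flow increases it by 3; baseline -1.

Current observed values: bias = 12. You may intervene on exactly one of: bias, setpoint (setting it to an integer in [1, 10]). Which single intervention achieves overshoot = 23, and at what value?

Intervening on bias: with other inputs at their observed values, overshoot = 6*bias - 19. Solving for 23 gives bias = 7, within [1, 10].
Intervening on setpoint: the paths from setpoint to overshoot cancel (net effect zero), leaving overshoot = 53; 23 is unreachable this way.

set bias = 7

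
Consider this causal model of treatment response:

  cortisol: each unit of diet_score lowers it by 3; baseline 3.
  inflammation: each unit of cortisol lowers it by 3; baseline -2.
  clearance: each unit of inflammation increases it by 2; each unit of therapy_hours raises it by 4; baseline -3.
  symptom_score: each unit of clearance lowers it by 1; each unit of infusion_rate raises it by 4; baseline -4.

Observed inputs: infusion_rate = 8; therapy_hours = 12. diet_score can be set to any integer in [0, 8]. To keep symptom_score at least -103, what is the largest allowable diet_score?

diet_score = 6

Substituting into the inflammation equation gives inflammation = 9*diet_score - 11.
Substituting into the clearance equation gives clearance = 18*diet_score + 23.
Substituting into the symptom_score equation gives symptom_score = -18*diet_score + 5.
Require -18*diet_score + 5 ≥ -103, so diet_score ≤ 6.
The largest integer in [0, 8] satisfying this is 6.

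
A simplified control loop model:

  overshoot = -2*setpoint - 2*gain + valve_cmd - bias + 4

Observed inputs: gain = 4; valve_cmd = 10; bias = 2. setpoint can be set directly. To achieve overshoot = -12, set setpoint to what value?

setpoint = 8

Substituting into the overshoot equation gives overshoot = -2*setpoint + 4.
Solve -2*setpoint + 4 = -12: setpoint = (-12 - 4) / -2 = 8.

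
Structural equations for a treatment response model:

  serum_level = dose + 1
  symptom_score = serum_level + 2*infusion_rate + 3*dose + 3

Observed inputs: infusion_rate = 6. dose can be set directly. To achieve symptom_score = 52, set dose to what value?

Substituting into the symptom_score equation gives symptom_score = 4*dose + 16.
Solve 4*dose + 16 = 52: dose = (52 - 16) / 4 = 9.

dose = 9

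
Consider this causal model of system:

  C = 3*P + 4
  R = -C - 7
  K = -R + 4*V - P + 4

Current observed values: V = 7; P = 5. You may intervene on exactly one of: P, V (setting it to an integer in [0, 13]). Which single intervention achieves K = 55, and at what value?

Intervening on P: with other inputs at their observed values, K = 2*P + 43. Solving for 55 gives P = 6, within [0, 13].
Intervening on V: K = 4*V + 25. Reaching 55 requires V = 15/2, not an integer.

set P = 6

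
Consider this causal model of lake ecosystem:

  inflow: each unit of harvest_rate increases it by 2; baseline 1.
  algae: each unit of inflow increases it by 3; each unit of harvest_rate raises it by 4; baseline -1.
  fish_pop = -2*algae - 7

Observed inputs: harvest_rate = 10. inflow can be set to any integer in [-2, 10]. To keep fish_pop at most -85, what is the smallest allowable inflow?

inflow = 0

Intervening on inflow fixes its value directly, overriding its dependence on harvest_rate.
Substituting into the algae equation gives algae = 3*inflow + 39.
Substituting into the fish_pop equation gives fish_pop = -6*inflow - 85.
Require -6*inflow - 85 ≤ -85, so inflow ≥ 0.
The smallest integer in [-2, 10] satisfying this is 0.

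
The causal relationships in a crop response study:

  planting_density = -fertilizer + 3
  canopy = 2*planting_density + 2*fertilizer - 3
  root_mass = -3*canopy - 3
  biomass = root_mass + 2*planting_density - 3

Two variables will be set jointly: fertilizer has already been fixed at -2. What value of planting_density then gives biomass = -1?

planting_density = 4

With fertilizer held at -2:
Intervening on planting_density fixes its value directly, overriding its dependence on fertilizer.
Substituting into the canopy equation gives canopy = 2*planting_density - 7.
So root_mass = -6*planting_density + 18.
Substituting into the biomass equation gives biomass = -4*planting_density + 15.
Solve -4*planting_density + 15 = -1: planting_density = (-1 - 15) / -4 = 4.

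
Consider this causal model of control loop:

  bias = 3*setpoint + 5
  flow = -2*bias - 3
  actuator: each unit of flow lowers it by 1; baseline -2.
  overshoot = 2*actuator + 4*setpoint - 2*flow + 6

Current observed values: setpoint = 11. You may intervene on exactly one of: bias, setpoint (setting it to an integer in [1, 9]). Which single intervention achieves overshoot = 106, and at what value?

set bias = 6

Intervening on bias: with other inputs at their observed values, overshoot = 8*bias + 58. Solving for 106 gives bias = 6, within [1, 9].
Intervening on setpoint: overshoot = 28*setpoint + 54. Reaching 106 requires setpoint = 13/7, not an integer.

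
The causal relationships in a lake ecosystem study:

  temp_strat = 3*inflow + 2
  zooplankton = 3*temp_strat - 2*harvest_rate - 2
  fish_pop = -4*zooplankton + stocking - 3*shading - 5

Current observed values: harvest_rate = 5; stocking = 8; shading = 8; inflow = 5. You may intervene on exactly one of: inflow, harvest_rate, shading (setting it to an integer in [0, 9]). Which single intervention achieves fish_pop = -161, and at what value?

Intervening on inflow: fish_pop = -36*inflow + 3. Reaching -161 requires inflow = 41/9, not an integer.
Intervening on harvest_rate: with other inputs at their observed values, fish_pop = 8*harvest_rate - 217. Solving for -161 gives harvest_rate = 7, within [0, 9].
Intervening on shading: fish_pop = -3*shading - 153. Reaching -161 requires shading = 8/3, not an integer.

set harvest_rate = 7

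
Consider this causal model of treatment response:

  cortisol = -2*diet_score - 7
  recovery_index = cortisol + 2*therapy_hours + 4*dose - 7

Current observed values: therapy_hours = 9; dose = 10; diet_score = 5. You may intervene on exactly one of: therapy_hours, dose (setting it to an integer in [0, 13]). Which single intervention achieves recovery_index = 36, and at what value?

set therapy_hours = 10

Intervening on therapy_hours: with other inputs at their observed values, recovery_index = 2*therapy_hours + 16. Solving for 36 gives therapy_hours = 10, within [0, 13].
Intervening on dose: recovery_index = 4*dose - 6. Reaching 36 requires dose = 21/2, not an integer.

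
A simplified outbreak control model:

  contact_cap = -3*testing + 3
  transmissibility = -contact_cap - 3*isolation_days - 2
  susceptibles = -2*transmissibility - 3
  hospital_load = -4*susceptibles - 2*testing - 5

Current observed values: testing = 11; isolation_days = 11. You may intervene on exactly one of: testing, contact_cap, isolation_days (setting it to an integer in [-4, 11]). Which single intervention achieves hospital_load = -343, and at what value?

set contact_cap = 6

Intervening on testing: hospital_load = 22*testing - 297. Reaching -343 requires testing = -23/11, not an integer.
Intervening on contact_cap: with other inputs at their observed values, hospital_load = -8*contact_cap - 295. Solving for -343 gives contact_cap = 6, within [-4, 11].
Intervening on isolation_days: hospital_load = -24*isolation_days + 209. Reaching -343 requires isolation_days = 23, outside [-4, 11].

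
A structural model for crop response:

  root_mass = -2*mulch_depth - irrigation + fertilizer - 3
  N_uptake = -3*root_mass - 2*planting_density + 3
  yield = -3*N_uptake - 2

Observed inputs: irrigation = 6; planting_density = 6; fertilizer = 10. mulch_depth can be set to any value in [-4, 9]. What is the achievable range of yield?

-128 to 106

Substituting into the root_mass equation gives root_mass = -2*mulch_depth + 1.
So N_uptake = 6*mulch_depth - 12.
Substituting into the yield equation gives yield = -18*mulch_depth + 34.
Linear in mulch_depth, so extremes are at the endpoints: mulch_depth = -4 gives yield = 106; mulch_depth = 9 gives yield = -128.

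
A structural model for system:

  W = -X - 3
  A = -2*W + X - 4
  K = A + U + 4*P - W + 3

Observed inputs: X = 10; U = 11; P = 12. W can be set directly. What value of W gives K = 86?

W = -6

Intervening on W fixes its value directly, overriding its dependence on X.
Substituting into the A equation gives A = -2*W + 6.
So K = -3*W + 68.
Solve -3*W + 68 = 86: W = (86 - 68) / -3 = -6.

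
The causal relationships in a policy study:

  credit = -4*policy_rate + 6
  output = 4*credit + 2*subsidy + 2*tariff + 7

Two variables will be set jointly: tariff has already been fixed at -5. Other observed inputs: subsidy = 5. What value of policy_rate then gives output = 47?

With tariff held at -5:
Substituting into the output equation gives output = -16*policy_rate + 31.
Solve -16*policy_rate + 31 = 47: policy_rate = (47 - 31) / -16 = -1.

policy_rate = -1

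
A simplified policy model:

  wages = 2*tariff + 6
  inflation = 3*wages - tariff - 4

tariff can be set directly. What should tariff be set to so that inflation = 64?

Substituting into the inflation equation gives inflation = 5*tariff + 14.
Solve 5*tariff + 14 = 64: tariff = (64 - 14) / 5 = 10.

tariff = 10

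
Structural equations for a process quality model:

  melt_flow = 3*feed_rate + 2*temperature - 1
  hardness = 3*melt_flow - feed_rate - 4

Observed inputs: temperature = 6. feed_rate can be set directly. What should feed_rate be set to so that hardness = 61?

feed_rate = 4

Substituting into the melt_flow equation gives melt_flow = 3*feed_rate + 11.
This gives hardness = 8*feed_rate + 29.
Solve 8*feed_rate + 29 = 61: feed_rate = (61 - 29) / 8 = 4.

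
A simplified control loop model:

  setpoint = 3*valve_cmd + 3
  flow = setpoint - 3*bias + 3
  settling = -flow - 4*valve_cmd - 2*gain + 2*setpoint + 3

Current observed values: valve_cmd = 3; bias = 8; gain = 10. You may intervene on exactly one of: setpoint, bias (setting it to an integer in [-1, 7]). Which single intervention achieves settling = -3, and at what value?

set setpoint = 5

Intervening on setpoint: with other inputs at their observed values, settling = setpoint - 8. Solving for -3 gives setpoint = 5, within [-1, 7].
Intervening on bias: settling = 3*bias - 20. Reaching -3 requires bias = 17/3, not an integer.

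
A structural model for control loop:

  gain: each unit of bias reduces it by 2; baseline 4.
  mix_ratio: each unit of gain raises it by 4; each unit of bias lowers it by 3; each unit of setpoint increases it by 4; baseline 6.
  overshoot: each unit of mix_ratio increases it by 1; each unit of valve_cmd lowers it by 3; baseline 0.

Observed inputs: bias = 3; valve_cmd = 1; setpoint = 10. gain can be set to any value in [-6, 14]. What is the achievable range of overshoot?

Intervening on gain fixes its value directly, overriding its dependence on bias.
Substituting into the mix_ratio equation gives mix_ratio = 4*gain + 37.
Substituting into the overshoot equation gives overshoot = 4*gain + 34.
Linear in gain, so extremes are at the endpoints: gain = -6 gives overshoot = 10; gain = 14 gives overshoot = 90.

10 to 90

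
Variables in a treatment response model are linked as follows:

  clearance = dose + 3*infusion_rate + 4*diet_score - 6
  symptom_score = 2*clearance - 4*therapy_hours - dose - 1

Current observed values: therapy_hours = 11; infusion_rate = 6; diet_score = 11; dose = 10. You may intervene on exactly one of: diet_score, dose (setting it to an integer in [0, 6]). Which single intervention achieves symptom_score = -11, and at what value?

Intervening on diet_score: with other inputs at their observed values, symptom_score = 8*diet_score - 11. Solving for -11 gives diet_score = 0, within [0, 6].
Intervening on dose: symptom_score = dose + 67. Reaching -11 requires dose = -78, outside [0, 6].

set diet_score = 0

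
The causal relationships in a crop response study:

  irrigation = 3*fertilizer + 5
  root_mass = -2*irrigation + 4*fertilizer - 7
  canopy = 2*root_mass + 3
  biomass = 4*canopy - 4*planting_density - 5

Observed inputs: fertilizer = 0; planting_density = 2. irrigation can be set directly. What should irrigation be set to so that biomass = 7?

Intervening on irrigation fixes its value directly, overriding its dependence on fertilizer.
Substituting into the root_mass equation gives root_mass = -2*irrigation - 7.
So canopy = -4*irrigation - 11.
biomass becomes -16*irrigation - 57.
Solve -16*irrigation - 57 = 7: irrigation = (7 + 57) / -16 = -4.

irrigation = -4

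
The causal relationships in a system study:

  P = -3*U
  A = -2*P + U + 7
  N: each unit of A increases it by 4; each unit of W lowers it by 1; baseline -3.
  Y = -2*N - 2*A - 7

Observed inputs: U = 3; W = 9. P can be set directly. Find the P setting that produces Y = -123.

P = -2

Intervening on P fixes its value directly, overriding its dependence on U.
Substituting into the A equation gives A = -2*P + 10.
This gives N = -8*P + 28.
Substituting into the Y equation gives Y = 20*P - 83.
Solve 20*P - 83 = -123: P = (-123 + 83) / 20 = -2.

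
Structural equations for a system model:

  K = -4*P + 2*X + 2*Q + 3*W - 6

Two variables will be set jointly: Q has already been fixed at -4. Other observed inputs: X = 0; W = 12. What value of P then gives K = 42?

P = -5

With Q held at -4:
Substituting into the K equation gives K = -4*P + 22.
Solve -4*P + 22 = 42: P = (42 - 22) / -4 = -5.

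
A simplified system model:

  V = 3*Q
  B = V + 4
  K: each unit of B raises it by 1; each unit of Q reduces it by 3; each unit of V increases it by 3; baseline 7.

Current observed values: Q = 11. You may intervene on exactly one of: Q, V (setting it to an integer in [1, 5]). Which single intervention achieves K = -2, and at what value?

Intervening on Q: K = 9*Q + 11. Reaching -2 requires Q = -13/9, not an integer.
Intervening on V: with other inputs at their observed values, K = 4*V - 22. Solving for -2 gives V = 5, within [1, 5].

set V = 5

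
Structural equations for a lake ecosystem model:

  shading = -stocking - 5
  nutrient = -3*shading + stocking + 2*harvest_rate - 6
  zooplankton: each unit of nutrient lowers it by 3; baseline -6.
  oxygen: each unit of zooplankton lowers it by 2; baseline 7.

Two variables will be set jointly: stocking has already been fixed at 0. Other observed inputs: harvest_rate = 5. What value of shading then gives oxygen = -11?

shading = 3

With stocking held at 0:
Intervening on shading fixes its value directly, overriding its dependence on stocking.
Substituting into the nutrient equation gives nutrient = -3*shading + 4.
Substituting into the zooplankton equation gives zooplankton = 9*shading - 18.
So oxygen = -18*shading + 43.
Solve -18*shading + 43 = -11: shading = (-11 - 43) / -18 = 3.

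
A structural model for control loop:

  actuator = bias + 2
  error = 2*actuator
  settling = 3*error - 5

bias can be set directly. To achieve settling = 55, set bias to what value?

Substituting into the error equation gives error = 2*bias + 4.
So settling = 6*bias + 7.
Solve 6*bias + 7 = 55: bias = (55 - 7) / 6 = 8.

bias = 8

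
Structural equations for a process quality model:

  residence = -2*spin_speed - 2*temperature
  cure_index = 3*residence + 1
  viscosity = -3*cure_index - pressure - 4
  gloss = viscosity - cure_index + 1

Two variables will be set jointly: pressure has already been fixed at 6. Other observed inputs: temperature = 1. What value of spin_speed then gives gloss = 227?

With pressure held at 6:
Substituting into the residence equation gives residence = -2*spin_speed - 2.
Substituting into the cure_index equation gives cure_index = -6*spin_speed - 5.
This gives viscosity = 18*spin_speed + 5.
gloss becomes 24*spin_speed + 11.
Solve 24*spin_speed + 11 = 227: spin_speed = (227 - 11) / 24 = 9.

spin_speed = 9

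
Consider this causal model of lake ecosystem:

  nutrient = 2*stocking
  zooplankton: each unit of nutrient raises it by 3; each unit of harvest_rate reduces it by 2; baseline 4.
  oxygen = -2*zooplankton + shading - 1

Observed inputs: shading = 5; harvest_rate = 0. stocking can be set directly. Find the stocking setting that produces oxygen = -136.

stocking = 11

Substituting into the zooplankton equation gives zooplankton = 6*stocking + 4.
So oxygen = -12*stocking - 4.
Solve -12*stocking - 4 = -136: stocking = (-136 + 4) / -12 = 11.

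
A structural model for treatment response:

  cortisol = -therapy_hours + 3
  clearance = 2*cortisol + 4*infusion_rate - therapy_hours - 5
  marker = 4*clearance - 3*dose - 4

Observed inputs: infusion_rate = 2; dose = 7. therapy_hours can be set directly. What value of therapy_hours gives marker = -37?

therapy_hours = 4

Substituting into the clearance equation gives clearance = -3*therapy_hours + 9.
So marker = -12*therapy_hours + 11.
Solve -12*therapy_hours + 11 = -37: therapy_hours = (-37 - 11) / -12 = 4.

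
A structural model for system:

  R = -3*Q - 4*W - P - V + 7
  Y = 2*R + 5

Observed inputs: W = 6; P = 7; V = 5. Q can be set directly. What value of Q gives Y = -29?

Substituting into the R equation gives R = -3*Q - 29.
Substituting into the Y equation gives Y = -6*Q - 53.
Solve -6*Q - 53 = -29: Q = (-29 + 53) / -6 = -4.

Q = -4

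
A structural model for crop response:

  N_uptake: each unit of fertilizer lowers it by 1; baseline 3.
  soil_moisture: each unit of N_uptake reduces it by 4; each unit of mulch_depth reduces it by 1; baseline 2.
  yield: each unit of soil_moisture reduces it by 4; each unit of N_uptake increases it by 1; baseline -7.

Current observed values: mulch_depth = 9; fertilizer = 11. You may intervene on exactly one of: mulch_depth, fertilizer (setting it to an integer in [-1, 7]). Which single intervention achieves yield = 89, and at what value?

Intervening on mulch_depth: yield = 4*mulch_depth - 151. Reaching 89 requires mulch_depth = 60, outside [-1, 7].
Intervening on fertilizer: with other inputs at their observed values, yield = -17*fertilizer + 72. Solving for 89 gives fertilizer = -1, within [-1, 7].

set fertilizer = -1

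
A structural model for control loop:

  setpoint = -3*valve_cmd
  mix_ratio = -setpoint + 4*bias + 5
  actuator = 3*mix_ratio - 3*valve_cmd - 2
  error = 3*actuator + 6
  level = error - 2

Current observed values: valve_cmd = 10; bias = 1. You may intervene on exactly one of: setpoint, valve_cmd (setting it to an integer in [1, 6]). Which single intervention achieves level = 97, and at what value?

set valve_cmd = 1

Intervening on setpoint: level = -9*setpoint - 11. Reaching 97 requires setpoint = -12, outside [1, 6].
Intervening on valve_cmd: with other inputs at their observed values, level = 18*valve_cmd + 79. Solving for 97 gives valve_cmd = 1, within [1, 6].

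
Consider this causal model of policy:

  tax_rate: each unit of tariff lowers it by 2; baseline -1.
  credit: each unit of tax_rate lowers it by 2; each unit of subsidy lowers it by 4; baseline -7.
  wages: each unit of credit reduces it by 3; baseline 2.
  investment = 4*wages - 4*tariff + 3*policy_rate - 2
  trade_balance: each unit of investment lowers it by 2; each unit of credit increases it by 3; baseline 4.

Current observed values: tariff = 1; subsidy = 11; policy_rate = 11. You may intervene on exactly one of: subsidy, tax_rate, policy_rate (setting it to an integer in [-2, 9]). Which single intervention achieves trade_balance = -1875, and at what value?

set tax_rate = 8

Intervening on subsidy: trade_balance = -108*subsidy - 93. Reaching -1875 requires subsidy = 33/2, not an integer.
Intervening on tax_rate: with other inputs at their observed values, trade_balance = -54*tax_rate - 1443. Solving for -1875 gives tax_rate = 8, within [-2, 9].
Intervening on policy_rate: trade_balance = -6*policy_rate - 1215. Reaching -1875 requires policy_rate = 110, outside [-2, 9].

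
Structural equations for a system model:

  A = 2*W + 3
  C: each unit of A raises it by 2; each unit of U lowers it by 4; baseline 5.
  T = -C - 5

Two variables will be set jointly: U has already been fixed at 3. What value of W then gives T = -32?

W = 7

With U held at 3:
Substituting into the C equation gives C = 4*W - 1.
Substituting into the T equation gives T = -4*W - 4.
Solve -4*W - 4 = -32: W = (-32 + 4) / -4 = 7.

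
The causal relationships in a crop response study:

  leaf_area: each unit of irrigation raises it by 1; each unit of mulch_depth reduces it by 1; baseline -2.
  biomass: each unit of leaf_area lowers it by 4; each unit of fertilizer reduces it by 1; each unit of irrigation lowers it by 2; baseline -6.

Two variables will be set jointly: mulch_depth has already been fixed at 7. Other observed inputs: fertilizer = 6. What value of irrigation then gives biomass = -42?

irrigation = 11

With mulch_depth held at 7:
Substituting into the leaf_area equation gives leaf_area = irrigation - 9.
Substituting into the biomass equation gives biomass = -6*irrigation + 24.
Solve -6*irrigation + 24 = -42: irrigation = (-42 - 24) / -6 = 11.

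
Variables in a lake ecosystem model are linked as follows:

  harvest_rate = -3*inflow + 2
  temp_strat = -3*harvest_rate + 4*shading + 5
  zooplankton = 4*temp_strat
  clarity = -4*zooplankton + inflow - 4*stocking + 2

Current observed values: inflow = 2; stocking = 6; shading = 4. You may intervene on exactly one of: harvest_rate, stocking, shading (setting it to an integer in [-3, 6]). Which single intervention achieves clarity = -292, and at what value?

set shading = 0

Intervening on harvest_rate: clarity = 48*harvest_rate - 356. Reaching -292 requires harvest_rate = 4/3, not an integer.
Intervening on stocking: clarity = -4*stocking - 524. Reaching -292 requires stocking = -58, outside [-3, 6].
Intervening on shading: with other inputs at their observed values, clarity = -64*shading - 292. Solving for -292 gives shading = 0, within [-3, 6].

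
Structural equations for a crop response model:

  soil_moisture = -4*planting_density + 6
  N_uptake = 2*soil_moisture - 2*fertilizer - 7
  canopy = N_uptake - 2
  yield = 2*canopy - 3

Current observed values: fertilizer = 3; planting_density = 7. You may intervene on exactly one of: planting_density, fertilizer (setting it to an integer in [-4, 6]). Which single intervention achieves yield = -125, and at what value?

Intervening on planting_density: yield = -16*planting_density - 9. Reaching -125 requires planting_density = 29/4, not an integer.
Intervening on fertilizer: with other inputs at their observed values, yield = -4*fertilizer - 109. Solving for -125 gives fertilizer = 4, within [-4, 6].

set fertilizer = 4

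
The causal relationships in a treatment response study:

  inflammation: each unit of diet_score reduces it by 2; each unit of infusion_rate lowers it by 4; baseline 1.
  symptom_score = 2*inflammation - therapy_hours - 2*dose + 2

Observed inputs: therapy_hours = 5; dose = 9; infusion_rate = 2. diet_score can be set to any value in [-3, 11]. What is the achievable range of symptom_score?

-79 to -23

Substituting into the inflammation equation gives inflammation = -2*diet_score - 7.
This gives symptom_score = -4*diet_score - 35.
Linear in diet_score, so extremes are at the endpoints: diet_score = -3 gives symptom_score = -23; diet_score = 11 gives symptom_score = -79.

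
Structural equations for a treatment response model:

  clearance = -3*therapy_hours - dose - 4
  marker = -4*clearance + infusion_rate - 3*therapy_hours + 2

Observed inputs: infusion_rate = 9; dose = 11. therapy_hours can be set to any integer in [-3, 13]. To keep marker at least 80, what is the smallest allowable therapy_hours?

Substituting into the clearance equation gives clearance = -3*therapy_hours - 15.
So marker = 9*therapy_hours + 71.
Require 9*therapy_hours + 71 ≥ 80, so therapy_hours ≥ 1.
The smallest integer in [-3, 13] satisfying this is 1.

therapy_hours = 1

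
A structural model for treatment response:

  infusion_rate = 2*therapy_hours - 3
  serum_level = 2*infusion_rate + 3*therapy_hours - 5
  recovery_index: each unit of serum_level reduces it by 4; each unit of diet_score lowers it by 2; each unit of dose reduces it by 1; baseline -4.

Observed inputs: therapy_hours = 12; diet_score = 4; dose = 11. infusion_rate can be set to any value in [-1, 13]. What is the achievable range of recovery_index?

Intervening on infusion_rate fixes its value directly, overriding its dependence on therapy_hours.
Substituting into the serum_level equation gives serum_level = 2*infusion_rate + 31.
Substituting into the recovery_index equation gives recovery_index = -8*infusion_rate - 147.
Linear in infusion_rate, so extremes are at the endpoints: infusion_rate = -1 gives recovery_index = -139; infusion_rate = 13 gives recovery_index = -251.

-251 to -139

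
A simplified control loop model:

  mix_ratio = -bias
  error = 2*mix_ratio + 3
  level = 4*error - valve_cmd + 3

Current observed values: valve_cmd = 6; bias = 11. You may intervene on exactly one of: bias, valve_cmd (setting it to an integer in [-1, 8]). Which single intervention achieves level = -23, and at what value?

Intervening on bias: with other inputs at their observed values, level = -8*bias + 9. Solving for -23 gives bias = 4, within [-1, 8].
Intervening on valve_cmd: level = -valve_cmd - 73. Reaching -23 requires valve_cmd = -50, outside [-1, 8].

set bias = 4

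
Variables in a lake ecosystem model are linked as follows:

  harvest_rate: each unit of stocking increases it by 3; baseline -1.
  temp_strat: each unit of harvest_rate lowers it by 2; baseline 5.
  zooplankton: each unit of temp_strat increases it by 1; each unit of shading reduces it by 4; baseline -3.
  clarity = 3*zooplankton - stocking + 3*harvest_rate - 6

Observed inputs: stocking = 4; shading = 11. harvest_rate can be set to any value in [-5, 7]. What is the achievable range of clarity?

-157 to -121

Intervening on harvest_rate fixes its value directly, overriding its dependence on stocking.
Substituting into the zooplankton equation gives zooplankton = -2*harvest_rate - 42.
Substituting into the clarity equation gives clarity = -3*harvest_rate - 136.
Linear in harvest_rate, so extremes are at the endpoints: harvest_rate = -5 gives clarity = -121; harvest_rate = 7 gives clarity = -157.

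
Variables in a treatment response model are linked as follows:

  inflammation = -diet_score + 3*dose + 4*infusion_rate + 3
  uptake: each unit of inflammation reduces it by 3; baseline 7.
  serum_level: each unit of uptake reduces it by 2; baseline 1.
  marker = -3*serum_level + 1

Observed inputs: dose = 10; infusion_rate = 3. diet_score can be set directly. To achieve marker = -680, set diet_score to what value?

Substituting into the inflammation equation gives inflammation = -diet_score + 45.
Substituting into the uptake equation gives uptake = 3*diet_score - 128.
Substituting into the serum_level equation gives serum_level = -6*diet_score + 257.
This gives marker = 18*diet_score - 770.
Solve 18*diet_score - 770 = -680: diet_score = (-680 + 770) / 18 = 5.

diet_score = 5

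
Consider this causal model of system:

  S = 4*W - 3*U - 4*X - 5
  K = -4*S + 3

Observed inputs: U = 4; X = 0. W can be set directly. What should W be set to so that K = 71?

Substituting into the S equation gives S = 4*W - 17.
K becomes -16*W + 71.
Solve -16*W + 71 = 71: W = (71 - 71) / -16 = 0.

W = 0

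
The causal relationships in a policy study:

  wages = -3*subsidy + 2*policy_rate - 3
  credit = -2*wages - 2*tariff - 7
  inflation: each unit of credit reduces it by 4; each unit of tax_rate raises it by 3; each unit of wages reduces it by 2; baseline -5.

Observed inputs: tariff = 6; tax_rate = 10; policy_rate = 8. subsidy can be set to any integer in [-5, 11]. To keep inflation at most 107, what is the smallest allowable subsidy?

subsidy = 4

Substituting into the wages equation gives wages = -3*subsidy + 13.
This gives credit = 6*subsidy - 45.
Substituting into the inflation equation gives inflation = -18*subsidy + 179.
Require -18*subsidy + 179 ≤ 107, so subsidy ≥ 4.
The smallest integer in [-5, 11] satisfying this is 4.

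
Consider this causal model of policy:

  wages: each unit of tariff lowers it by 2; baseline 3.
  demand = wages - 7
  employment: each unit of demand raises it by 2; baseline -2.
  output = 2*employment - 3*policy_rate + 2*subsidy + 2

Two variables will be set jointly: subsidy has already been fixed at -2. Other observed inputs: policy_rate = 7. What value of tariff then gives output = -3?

tariff = -5

With subsidy held at -2:
Substituting into the demand equation gives demand = -2*tariff - 4.
Substituting into the employment equation gives employment = -4*tariff - 10.
Substituting into the output equation gives output = -8*tariff - 43.
Solve -8*tariff - 43 = -3: tariff = (-3 + 43) / -8 = -5.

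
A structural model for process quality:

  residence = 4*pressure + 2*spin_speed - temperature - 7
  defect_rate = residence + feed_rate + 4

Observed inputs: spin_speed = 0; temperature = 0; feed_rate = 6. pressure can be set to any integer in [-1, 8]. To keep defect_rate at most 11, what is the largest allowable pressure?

Substituting into the residence equation gives residence = 4*pressure - 7.
Substituting into the defect_rate equation gives defect_rate = 4*pressure + 3.
Require 4*pressure + 3 ≤ 11, so pressure ≤ 2.
The largest integer in [-1, 8] satisfying this is 2.

pressure = 2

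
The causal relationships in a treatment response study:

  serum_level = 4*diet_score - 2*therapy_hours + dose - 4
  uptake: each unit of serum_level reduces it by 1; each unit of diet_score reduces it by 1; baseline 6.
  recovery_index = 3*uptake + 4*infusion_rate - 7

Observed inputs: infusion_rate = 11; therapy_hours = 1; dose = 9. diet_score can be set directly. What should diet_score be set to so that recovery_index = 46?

Substituting into the serum_level equation gives serum_level = 4*diet_score + 3.
Substituting into the uptake equation gives uptake = -5*diet_score + 3.
recovery_index becomes -15*diet_score + 46.
Solve -15*diet_score + 46 = 46: diet_score = (46 - 46) / -15 = 0.

diet_score = 0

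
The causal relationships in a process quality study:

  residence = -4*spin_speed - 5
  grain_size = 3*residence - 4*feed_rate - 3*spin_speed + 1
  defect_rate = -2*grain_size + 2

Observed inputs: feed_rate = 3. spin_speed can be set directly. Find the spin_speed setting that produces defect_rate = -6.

spin_speed = -2

Substituting into the grain_size equation gives grain_size = -15*spin_speed - 26.
defect_rate becomes 30*spin_speed + 54.
Solve 30*spin_speed + 54 = -6: spin_speed = (-6 - 54) / 30 = -2.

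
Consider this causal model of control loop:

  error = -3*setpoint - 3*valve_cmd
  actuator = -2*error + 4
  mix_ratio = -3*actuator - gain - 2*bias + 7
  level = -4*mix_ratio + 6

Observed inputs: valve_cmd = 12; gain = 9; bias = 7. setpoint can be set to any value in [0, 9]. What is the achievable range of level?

982 to 1630

Substituting into the error equation gives error = -3*setpoint - 36.
Substituting into the actuator equation gives actuator = 6*setpoint + 76.
This gives mix_ratio = -18*setpoint - 244.
Substituting into the level equation gives level = 72*setpoint + 982.
Linear in setpoint, so extremes are at the endpoints: setpoint = 0 gives level = 982; setpoint = 9 gives level = 1630.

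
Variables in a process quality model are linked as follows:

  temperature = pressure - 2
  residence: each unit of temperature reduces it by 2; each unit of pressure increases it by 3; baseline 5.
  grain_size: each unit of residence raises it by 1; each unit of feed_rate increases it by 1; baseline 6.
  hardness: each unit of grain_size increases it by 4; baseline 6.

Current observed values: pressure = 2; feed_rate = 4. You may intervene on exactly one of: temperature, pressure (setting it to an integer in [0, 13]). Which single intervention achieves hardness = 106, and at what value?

Intervening on temperature: hardness = -8*temperature + 90. Reaching 106 requires temperature = -2, outside [0, 13].
Intervening on pressure: with other inputs at their observed values, hardness = 4*pressure + 82. Solving for 106 gives pressure = 6, within [0, 13].

set pressure = 6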